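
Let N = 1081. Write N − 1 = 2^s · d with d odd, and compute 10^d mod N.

1081 − 1 = 1080 = 2^3 · 135, so d = 135.
10^1 ≡ 10 (mod 1081)
10^2 ≡ 10^2 = 100 ≡ 100 (mod 1081)
10^4 ≡ 100^2 = 10000 ≡ 271 (mod 1081)
10^8 ≡ 271^2 = 73441 ≡ 1014 (mod 1081)
10^16 ≡ 1014^2 = 1028196 ≡ 165 (mod 1081)
10^32 ≡ 165^2 = 27225 ≡ 200 (mod 1081)
10^64 ≡ 200^2 = 40000 ≡ 3 (mod 1081)
10^128 ≡ 3^2 = 9 ≡ 9 (mod 1081)
135 = 128 + 4 + 2 + 1 in binary powers of 2.
So 10^135 ≡ 9 · 271 · 100 · 10 ≡ 264 (mod 1081).
Squaring chain: 264 → 512 → 542; never reaches −1, so base 10 is a Miller–Rabin witness that 1081 is composite.

264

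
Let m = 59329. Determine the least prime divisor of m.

79

59329 is odd.
Digit sum 28, not divisible by 3.
Ends in 9: not divisible by 5.
7: 59329 = 7·8475 + 4
11: 59329 = 11·5393 + 6
13: 59329 = 13·4563 + 10
17: 59329 = 17·3489 + 16
19: 59329 = 19·3122 + 11
23: 59329 = 23·2579 + 12
29: 59329 = 29·2045 + 24
31: 59329 = 31·1913 + 26
37: 59329 = 37·1603 + 18
41: 59329 = 41·1447 + 2
43: 59329 = 43·1379 + 32
47: 59329 = 47·1262 + 15
53: 59329 = 53·1119 + 22
59: 59329 = 59·1005 + 34
61: 59329 = 61·972 + 37
67: 59329 = 67·885 + 34
71: 59329 = 71·835 + 44
73: 59329 = 73·812 + 53
79: 59329 = 79·751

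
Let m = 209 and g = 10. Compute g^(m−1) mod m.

199

10^1 ≡ 10 (mod 209)
10^2 ≡ 10^2 = 100 ≡ 100 (mod 209)
10^4 ≡ 100^2 = 10000 ≡ 177 (mod 209)
10^8 ≡ 177^2 = 31329 ≡ 188 (mod 209)
10^16 ≡ 188^2 = 35344 ≡ 23 (mod 209)
10^32 ≡ 23^2 = 529 ≡ 111 (mod 209)
10^64 ≡ 111^2 = 12321 ≡ 199 (mod 209)
10^128 ≡ 199^2 = 39601 ≡ 100 (mod 209)
208 = 128 + 64 + 16 in binary powers of 2.
So 10^208 ≡ 100 · 199 · 23 ≡ 199 (mod 209).
Since 199 ≠ 1, base 10 is a Fermat witness: 209 is composite.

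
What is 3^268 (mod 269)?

1

3^1 ≡ 3 (mod 269)
3^2 ≡ 3^2 = 9 ≡ 9 (mod 269)
3^4 ≡ 9^2 = 81 ≡ 81 (mod 269)
3^8 ≡ 81^2 = 6561 ≡ 105 (mod 269)
3^16 ≡ 105^2 = 11025 ≡ 265 (mod 269)
3^32 ≡ 265^2 = 70225 ≡ 16 (mod 269)
3^64 ≡ 16^2 = 256 ≡ 256 (mod 269)
3^128 ≡ 256^2 = 65536 ≡ 169 (mod 269)
3^256 ≡ 169^2 = 28561 ≡ 47 (mod 269)
268 = 256 + 8 + 4 in binary powers of 2.
So 3^268 ≡ 47 · 105 · 81 ≡ 1 (mod 269).
Since the result is 1, base 3 gives no evidence that 269 is composite.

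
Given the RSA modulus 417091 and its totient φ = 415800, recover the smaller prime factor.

φ(n) = (p−1)(q−1) = n − (p+q) + 1, so p + q = 417091 − 415800 + 1 = 1292.
p and q are the roots of t² − 1292t + 417091 = 0.
Discriminant: 1292² − 4·417091 = 1669264 − 1668364 = 900; √900 = 30.
q = (1292 − 30)/2 = 631, p = (1292 + 30)/2 = 661.
Check: 631 · 661 = 417091.

631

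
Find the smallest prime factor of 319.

11

319 is odd.
Digit sum 13, not divisible by 3.
Ends in 9: not divisible by 5.
7: 319 = 7·45 + 4
11: 319 = 11·29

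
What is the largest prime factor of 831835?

73

831835 = 5 · 166367
166367 = 43 · 3869
3869 = 53 · 73
73 is prime.
So 831835 = 5 · 43 · 53 · 73; the largest prime factor is 73.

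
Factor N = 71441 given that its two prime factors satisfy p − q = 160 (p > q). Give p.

Since p = q + 160, we have 71441 = q(q + 160), so q² + 160q − 71441 = 0.
Discriminant: 160² + 4·71441 = 25600 + 285764 = 311364; √311364 = 558.
q = (−160 + 558)/2 = 199, and p = q + 160 = 359.
Check: 199 · 359 = 71441.

359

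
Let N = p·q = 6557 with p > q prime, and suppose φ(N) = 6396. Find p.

φ(n) = (p−1)(q−1) = n − (p+q) + 1, so p + q = 6557 − 6396 + 1 = 162.
p and q are the roots of t² − 162t + 6557 = 0.
Discriminant: 162² − 4·6557 = 26244 − 26228 = 16; √16 = 4.
q = (162 − 4)/2 = 79, p = (162 + 4)/2 = 83.
Check: 79 · 83 = 6557.

83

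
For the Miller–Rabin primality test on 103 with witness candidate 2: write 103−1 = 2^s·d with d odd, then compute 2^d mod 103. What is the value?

1

103 − 1 = 102 = 2^1 · 51, so d = 51.
2^1 ≡ 2 (mod 103)
2^2 ≡ 2^2 = 4 ≡ 4 (mod 103)
2^4 ≡ 4^2 = 16 ≡ 16 (mod 103)
2^8 ≡ 16^2 = 256 ≡ 50 (mod 103)
2^16 ≡ 50^2 = 2500 ≡ 28 (mod 103)
2^32 ≡ 28^2 = 784 ≡ 63 (mod 103)
51 = 32 + 16 + 2 + 1 in binary powers of 2.
So 2^51 ≡ 63 · 28 · 4 · 2 ≡ 1 (mod 103).
Since 2^d ≡ 1 (mod 103), base 2 does not prove 103 composite.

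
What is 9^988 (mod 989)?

9^1 ≡ 9 (mod 989)
9^2 ≡ 9^2 = 81 ≡ 81 (mod 989)
9^4 ≡ 81^2 = 6561 ≡ 627 (mod 989)
9^8 ≡ 627^2 = 393129 ≡ 496 (mod 989)
9^16 ≡ 496^2 = 246016 ≡ 744 (mod 989)
9^32 ≡ 744^2 = 553536 ≡ 685 (mod 989)
9^64 ≡ 685^2 = 469225 ≡ 439 (mod 989)
9^128 ≡ 439^2 = 192721 ≡ 855 (mod 989)
9^256 ≡ 855^2 = 731025 ≡ 154 (mod 989)
9^512 ≡ 154^2 = 23716 ≡ 969 (mod 989)
988 = 512 + 256 + 128 + 64 + 16 + 8 + 4 in binary powers of 2.
So 9^988 ≡ 969 · 154 · 855 · 439 · 744 · 496 · 627 ≡ 439 (mod 989).
Since 439 ≠ 1, base 9 is a Fermat witness: 989 is composite.

439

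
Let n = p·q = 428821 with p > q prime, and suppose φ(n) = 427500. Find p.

751

φ(n) = (p−1)(q−1) = n − (p+q) + 1, so p + q = 428821 − 427500 + 1 = 1322.
p and q are the roots of t² − 1322t + 428821 = 0.
Discriminant: 1322² − 4·428821 = 1747684 − 1715284 = 32400; √32400 = 180.
q = (1322 − 180)/2 = 571, p = (1322 + 180)/2 = 751.
Check: 571 · 751 = 428821.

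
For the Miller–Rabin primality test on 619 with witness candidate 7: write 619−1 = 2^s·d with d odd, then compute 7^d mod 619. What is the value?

619 − 1 = 618 = 2^1 · 309, so d = 309.
7^1 ≡ 7 (mod 619)
7^2 ≡ 7^2 = 49 ≡ 49 (mod 619)
7^4 ≡ 49^2 = 2401 ≡ 544 (mod 619)
7^8 ≡ 544^2 = 295936 ≡ 54 (mod 619)
7^16 ≡ 54^2 = 2916 ≡ 440 (mod 619)
7^32 ≡ 440^2 = 193600 ≡ 472 (mod 619)
7^64 ≡ 472^2 = 222784 ≡ 563 (mod 619)
7^128 ≡ 563^2 = 316969 ≡ 41 (mod 619)
7^256 ≡ 41^2 = 1681 ≡ 443 (mod 619)
309 = 256 + 32 + 16 + 4 + 1 in binary powers of 2.
So 7^309 ≡ 443 · 472 · 440 · 544 · 7 ≡ 1 (mod 619).
Since 7^d ≡ 1 (mod 619), base 7 does not prove 619 composite.

1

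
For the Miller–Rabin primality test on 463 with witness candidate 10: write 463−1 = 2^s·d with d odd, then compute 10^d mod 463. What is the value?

463 − 1 = 462 = 2^1 · 231, so d = 231.
10^1 ≡ 10 (mod 463)
10^2 ≡ 10^2 = 100 ≡ 100 (mod 463)
10^4 ≡ 100^2 = 10000 ≡ 277 (mod 463)
10^8 ≡ 277^2 = 76729 ≡ 334 (mod 463)
10^16 ≡ 334^2 = 111556 ≡ 436 (mod 463)
10^32 ≡ 436^2 = 190096 ≡ 266 (mod 463)
10^64 ≡ 266^2 = 70756 ≡ 380 (mod 463)
10^128 ≡ 380^2 = 144400 ≡ 407 (mod 463)
231 = 128 + 64 + 32 + 4 + 2 + 1 in binary powers of 2.
So 10^231 ≡ 407 · 380 · 266 · 277 · 100 · 10 ≡ 462 (mod 463).
Since 10^d ≡ 462 (mod 463), base 10 does not prove 463 composite.

462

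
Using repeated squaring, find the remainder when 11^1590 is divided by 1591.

1000

11^1 ≡ 11 (mod 1591)
11^2 ≡ 11^2 = 121 ≡ 121 (mod 1591)
11^4 ≡ 121^2 = 14641 ≡ 322 (mod 1591)
11^8 ≡ 322^2 = 103684 ≡ 269 (mod 1591)
11^16 ≡ 269^2 = 72361 ≡ 766 (mod 1591)
11^32 ≡ 766^2 = 586756 ≡ 1268 (mod 1591)
11^64 ≡ 1268^2 = 1607824 ≡ 914 (mod 1591)
11^128 ≡ 914^2 = 835396 ≡ 121 (mod 1591)
11^256 ≡ 121^2 = 14641 ≡ 322 (mod 1591)
11^512 ≡ 322^2 = 103684 ≡ 269 (mod 1591)
11^1024 ≡ 269^2 = 72361 ≡ 766 (mod 1591)
1590 = 1024 + 512 + 32 + 16 + 4 + 2 in binary powers of 2.
So 11^1590 ≡ 766 · 269 · 1268 · 766 · 322 · 121 ≡ 1000 (mod 1591).
Since 1000 ≠ 1, base 11 is a Fermat witness: 1591 is composite.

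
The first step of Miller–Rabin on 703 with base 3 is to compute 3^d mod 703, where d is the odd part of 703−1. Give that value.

702

703 − 1 = 702 = 2^1 · 351, so d = 351.
3^1 ≡ 3 (mod 703)
3^2 ≡ 3^2 = 9 ≡ 9 (mod 703)
3^4 ≡ 9^2 = 81 ≡ 81 (mod 703)
3^8 ≡ 81^2 = 6561 ≡ 234 (mod 703)
3^16 ≡ 234^2 = 54756 ≡ 625 (mod 703)
3^32 ≡ 625^2 = 390625 ≡ 460 (mod 703)
3^64 ≡ 460^2 = 211600 ≡ 700 (mod 703)
3^128 ≡ 700^2 = 490000 ≡ 9 (mod 703)
3^256 ≡ 9^2 = 81 ≡ 81 (mod 703)
351 = 256 + 64 + 16 + 8 + 4 + 2 + 1 in binary powers of 2.
So 3^351 ≡ 81 · 700 · 625 · 234 · 81 · 9 · 3 ≡ 702 (mod 703).
Since 3^d ≡ 702 (mod 703), base 3 does not prove 703 composite.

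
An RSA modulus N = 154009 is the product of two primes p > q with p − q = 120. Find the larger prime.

457

Since p = q + 120, we have 154009 = q(q + 120), so q² + 120q − 154009 = 0.
Discriminant: 120² + 4·154009 = 14400 + 616036 = 630436; √630436 = 794.
q = (−120 + 794)/2 = 337, and p = q + 120 = 457.
Check: 337 · 457 = 154009.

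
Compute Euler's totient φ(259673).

241488

Factor: 259673 = 19 · 79 · 173.
φ(259673) = (19−1) · (79−1) · (173−1) = 18 · 78 · 172 = 241488.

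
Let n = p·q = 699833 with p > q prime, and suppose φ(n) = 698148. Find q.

φ(n) = (p−1)(q−1) = n − (p+q) + 1, so p + q = 699833 − 698148 + 1 = 1686.
p and q are the roots of t² − 1686t + 699833 = 0.
Discriminant: 1686² − 4·699833 = 2842596 − 2799332 = 43264; √43264 = 208.
q = (1686 − 208)/2 = 739, p = (1686 + 208)/2 = 947.
Check: 739 · 947 = 699833.

739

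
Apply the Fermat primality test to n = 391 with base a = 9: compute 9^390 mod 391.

123

9^1 ≡ 9 (mod 391)
9^2 ≡ 9^2 = 81 ≡ 81 (mod 391)
9^4 ≡ 81^2 = 6561 ≡ 305 (mod 391)
9^8 ≡ 305^2 = 93025 ≡ 358 (mod 391)
9^16 ≡ 358^2 = 128164 ≡ 307 (mod 391)
9^32 ≡ 307^2 = 94249 ≡ 18 (mod 391)
9^64 ≡ 18^2 = 324 ≡ 324 (mod 391)
9^128 ≡ 324^2 = 104976 ≡ 188 (mod 391)
9^256 ≡ 188^2 = 35344 ≡ 154 (mod 391)
390 = 256 + 128 + 4 + 2 in binary powers of 2.
So 9^390 ≡ 154 · 188 · 305 · 81 ≡ 123 (mod 391).
Since 123 ≠ 1, base 9 is a Fermat witness: 391 is composite.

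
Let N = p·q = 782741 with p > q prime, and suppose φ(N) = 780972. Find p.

907

φ(n) = (p−1)(q−1) = n − (p+q) + 1, so p + q = 782741 − 780972 + 1 = 1770.
p and q are the roots of t² − 1770t + 782741 = 0.
Discriminant: 1770² − 4·782741 = 3132900 − 3130964 = 1936; √1936 = 44.
q = (1770 − 44)/2 = 863, p = (1770 + 44)/2 = 907.
Check: 863 · 907 = 782741.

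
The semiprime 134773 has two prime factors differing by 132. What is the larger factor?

439

Since p = q + 132, we have 134773 = q(q + 132), so q² + 132q − 134773 = 0.
Discriminant: 132² + 4·134773 = 17424 + 539092 = 556516; √556516 = 746.
q = (−132 + 746)/2 = 307, and p = q + 132 = 439.
Check: 307 · 439 = 134773.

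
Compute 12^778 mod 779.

12^1 ≡ 12 (mod 779)
12^2 ≡ 12^2 = 144 ≡ 144 (mod 779)
12^4 ≡ 144^2 = 20736 ≡ 482 (mod 779)
12^8 ≡ 482^2 = 232324 ≡ 182 (mod 779)
12^16 ≡ 182^2 = 33124 ≡ 406 (mod 779)
12^32 ≡ 406^2 = 164836 ≡ 467 (mod 779)
12^64 ≡ 467^2 = 218089 ≡ 748 (mod 779)
12^128 ≡ 748^2 = 559504 ≡ 182 (mod 779)
12^256 ≡ 182^2 = 33124 ≡ 406 (mod 779)
12^512 ≡ 406^2 = 164836 ≡ 467 (mod 779)
778 = 512 + 256 + 8 + 2 in binary powers of 2.
So 12^778 ≡ 467 · 406 · 182 · 144 ≡ 121 (mod 779).
Since 121 ≠ 1, base 12 is a Fermat witness: 779 is composite.

121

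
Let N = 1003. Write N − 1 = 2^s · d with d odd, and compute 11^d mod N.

1003 − 1 = 1002 = 2^1 · 501, so d = 501.
11^1 ≡ 11 (mod 1003)
11^2 ≡ 11^2 = 121 ≡ 121 (mod 1003)
11^4 ≡ 121^2 = 14641 ≡ 599 (mod 1003)
11^8 ≡ 599^2 = 358801 ≡ 730 (mod 1003)
11^16 ≡ 730^2 = 532900 ≡ 307 (mod 1003)
11^32 ≡ 307^2 = 94249 ≡ 970 (mod 1003)
11^64 ≡ 970^2 = 940900 ≡ 86 (mod 1003)
11^128 ≡ 86^2 = 7396 ≡ 375 (mod 1003)
11^256 ≡ 375^2 = 140625 ≡ 205 (mod 1003)
501 = 256 + 128 + 64 + 32 + 16 + 4 + 1 in binary powers of 2.
So 11^501 ≡ 205 · 375 · 86 · 970 · 307 · 599 · 11 ≡ 214 (mod 1003).
Squaring chain: 214; never reaches −1, so base 11 is a Miller–Rabin witness that 1003 is composite.

214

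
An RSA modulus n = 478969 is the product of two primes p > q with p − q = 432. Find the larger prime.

Since p = q + 432, we have 478969 = q(q + 432), so q² + 432q − 478969 = 0.
Discriminant: 432² + 4·478969 = 186624 + 1915876 = 2102500; √2102500 = 1450.
q = (−432 + 1450)/2 = 509, and p = q + 432 = 941.
Check: 509 · 941 = 478969.

941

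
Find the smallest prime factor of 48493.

48493 is odd.
Digit sum 28, not divisible by 3.
Ends in 3: not divisible by 5.
7: 48493 = 7·6927 + 4
11: 48493 = 11·4408 + 5
13: 48493 = 13·3730 + 3
17: 48493 = 17·2852 + 9
19: 48493 = 19·2552 + 5
23: 48493 = 23·2108 + 9
29: 48493 = 29·1672 + 5
31: 48493 = 31·1564 + 9
37: 48493 = 37·1310 + 23
41: 48493 = 41·1182 + 31
43: 48493 = 43·1127 + 32
47: 48493 = 47·1031 + 36
53: 48493 = 53·914 + 51
59: 48493 = 59·821 + 54
61: 48493 = 61·794 + 59
67: 48493 = 67·723 + 52
71: 48493 = 71·683

71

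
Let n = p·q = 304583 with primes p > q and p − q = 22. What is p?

563

Since p = q + 22, we have 304583 = q(q + 22), so q² + 22q − 304583 = 0.
Discriminant: 22² + 4·304583 = 484 + 1218332 = 1218816; √1218816 = 1104.
q = (−22 + 1104)/2 = 541, and p = q + 22 = 563.
Check: 541 · 563 = 304583.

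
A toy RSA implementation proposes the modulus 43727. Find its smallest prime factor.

73

43727 is odd.
Digit sum 23, not divisible by 3.
Ends in 7: not divisible by 5.
7: 43727 = 7·6246 + 5
11: 43727 = 11·3975 + 2
13: 43727 = 13·3363 + 8
17: 43727 = 17·2572 + 3
19: 43727 = 19·2301 + 8
23: 43727 = 23·1901 + 4
29: 43727 = 29·1507 + 24
31: 43727 = 31·1410 + 17
37: 43727 = 37·1181 + 30
41: 43727 = 41·1066 + 21
43: 43727 = 43·1016 + 39
47: 43727 = 47·930 + 17
53: 43727 = 53·825 + 2
59: 43727 = 59·741 + 8
61: 43727 = 61·716 + 51
67: 43727 = 67·652 + 43
71: 43727 = 71·615 + 62
73: 43727 = 73·599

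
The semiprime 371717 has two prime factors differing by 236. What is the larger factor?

Since p = q + 236, we have 371717 = q(q + 236), so q² + 236q − 371717 = 0.
Discriminant: 236² + 4·371717 = 55696 + 1486868 = 1542564; √1542564 = 1242.
q = (−236 + 1242)/2 = 503, and p = q + 236 = 739.
Check: 503 · 739 = 371717.

739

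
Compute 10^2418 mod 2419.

10^1 ≡ 10 (mod 2419)
10^2 ≡ 10^2 = 100 ≡ 100 (mod 2419)
10^4 ≡ 100^2 = 10000 ≡ 324 (mod 2419)
10^8 ≡ 324^2 = 104976 ≡ 959 (mod 2419)
10^16 ≡ 959^2 = 919681 ≡ 461 (mod 2419)
10^32 ≡ 461^2 = 212521 ≡ 2068 (mod 2419)
10^64 ≡ 2068^2 = 4276624 ≡ 2251 (mod 2419)
10^128 ≡ 2251^2 = 5067001 ≡ 1615 (mod 2419)
10^256 ≡ 1615^2 = 2608225 ≡ 543 (mod 2419)
10^512 ≡ 543^2 = 294849 ≡ 2150 (mod 2419)
10^1024 ≡ 2150^2 = 4622500 ≡ 2210 (mod 2419)
10^2048 ≡ 2210^2 = 4884100 ≡ 139 (mod 2419)
2418 = 2048 + 256 + 64 + 32 + 16 + 2 in binary powers of 2.
So 10^2418 ≡ 139 · 543 · 2251 · 2068 · 461 · 100 ≡ 1697 (mod 2419).
Since 1697 ≠ 1, base 10 is a Fermat witness: 2419 is composite.

1697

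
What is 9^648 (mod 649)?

9^1 ≡ 9 (mod 649)
9^2 ≡ 9^2 = 81 ≡ 81 (mod 649)
9^4 ≡ 81^2 = 6561 ≡ 71 (mod 649)
9^8 ≡ 71^2 = 5041 ≡ 498 (mod 649)
9^16 ≡ 498^2 = 248004 ≡ 86 (mod 649)
9^32 ≡ 86^2 = 7396 ≡ 257 (mod 649)
9^64 ≡ 257^2 = 66049 ≡ 500 (mod 649)
9^128 ≡ 500^2 = 250000 ≡ 135 (mod 649)
9^256 ≡ 135^2 = 18225 ≡ 53 (mod 649)
9^512 ≡ 53^2 = 2809 ≡ 213 (mod 649)
648 = 512 + 128 + 8 in binary powers of 2.
So 9^648 ≡ 213 · 135 · 498 ≡ 454 (mod 649).
Since 454 ≠ 1, base 9 is a Fermat witness: 649 is composite.

454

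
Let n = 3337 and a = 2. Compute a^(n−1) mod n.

1835

2^1 ≡ 2 (mod 3337)
2^2 ≡ 2^2 = 4 ≡ 4 (mod 3337)
2^4 ≡ 4^2 = 16 ≡ 16 (mod 3337)
2^8 ≡ 16^2 = 256 ≡ 256 (mod 3337)
2^16 ≡ 256^2 = 65536 ≡ 2133 (mod 3337)
2^32 ≡ 2133^2 = 4549689 ≡ 1358 (mod 3337)
2^64 ≡ 1358^2 = 1844164 ≡ 2140 (mod 3337)
2^128 ≡ 2140^2 = 4579600 ≡ 1236 (mod 3337)
2^256 ≡ 1236^2 = 1527696 ≡ 2687 (mod 3337)
2^512 ≡ 2687^2 = 7219969 ≡ 2038 (mod 3337)
2^1024 ≡ 2038^2 = 4153444 ≡ 2216 (mod 3337)
2^2048 ≡ 2216^2 = 4910656 ≡ 1929 (mod 3337)
3336 = 2048 + 1024 + 256 + 8 in binary powers of 2.
So 2^3336 ≡ 1929 · 2216 · 2687 · 256 ≡ 1835 (mod 3337).
Since 1835 ≠ 1, base 2 is a Fermat witness: 3337 is composite.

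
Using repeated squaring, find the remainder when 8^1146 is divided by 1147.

8^1 ≡ 8 (mod 1147)
8^2 ≡ 8^2 = 64 ≡ 64 (mod 1147)
8^4 ≡ 64^2 = 4096 ≡ 655 (mod 1147)
8^8 ≡ 655^2 = 429025 ≡ 47 (mod 1147)
8^16 ≡ 47^2 = 2209 ≡ 1062 (mod 1147)
8^32 ≡ 1062^2 = 1127844 ≡ 343 (mod 1147)
8^64 ≡ 343^2 = 117649 ≡ 655 (mod 1147)
8^128 ≡ 655^2 = 429025 ≡ 47 (mod 1147)
8^256 ≡ 47^2 = 2209 ≡ 1062 (mod 1147)
8^512 ≡ 1062^2 = 1127844 ≡ 343 (mod 1147)
8^1024 ≡ 343^2 = 117649 ≡ 655 (mod 1147)
1146 = 1024 + 64 + 32 + 16 + 8 + 2 in binary powers of 2.
So 8^1146 ≡ 655 · 655 · 343 · 1062 · 47 · 64 ≡ 628 (mod 1147).
Since 628 ≠ 1, base 8 is a Fermat witness: 1147 is composite.

628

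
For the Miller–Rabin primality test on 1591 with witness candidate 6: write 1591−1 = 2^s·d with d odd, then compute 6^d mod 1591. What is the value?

216

1591 − 1 = 1590 = 2^1 · 795, so d = 795.
6^1 ≡ 6 (mod 1591)
6^2 ≡ 6^2 = 36 ≡ 36 (mod 1591)
6^4 ≡ 36^2 = 1296 ≡ 1296 (mod 1591)
6^8 ≡ 1296^2 = 1679616 ≡ 1111 (mod 1591)
6^16 ≡ 1111^2 = 1234321 ≡ 1296 (mod 1591)
6^32 ≡ 1296^2 = 1679616 ≡ 1111 (mod 1591)
6^64 ≡ 1111^2 = 1234321 ≡ 1296 (mod 1591)
6^128 ≡ 1296^2 = 1679616 ≡ 1111 (mod 1591)
6^256 ≡ 1111^2 = 1234321 ≡ 1296 (mod 1591)
6^512 ≡ 1296^2 = 1679616 ≡ 1111 (mod 1591)
795 = 512 + 256 + 16 + 8 + 2 + 1 in binary powers of 2.
So 6^795 ≡ 1111 · 1296 · 1296 · 1111 · 36 · 6 ≡ 216 (mod 1591).
Squaring chain: 216; never reaches −1, so base 6 is a Miller–Rabin witness that 1591 is composite.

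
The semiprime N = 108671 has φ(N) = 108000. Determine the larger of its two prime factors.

401

φ(n) = (p−1)(q−1) = n − (p+q) + 1, so p + q = 108671 − 108000 + 1 = 672.
p and q are the roots of t² − 672t + 108671 = 0.
Discriminant: 672² − 4·108671 = 451584 − 434684 = 16900; √16900 = 130.
q = (672 − 130)/2 = 271, p = (672 + 130)/2 = 401.
Check: 271 · 401 = 108671.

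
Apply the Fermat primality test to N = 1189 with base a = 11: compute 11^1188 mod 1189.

1009

11^1 ≡ 11 (mod 1189)
11^2 ≡ 11^2 = 121 ≡ 121 (mod 1189)
11^4 ≡ 121^2 = 14641 ≡ 373 (mod 1189)
11^8 ≡ 373^2 = 139129 ≡ 16 (mod 1189)
11^16 ≡ 16^2 = 256 ≡ 256 (mod 1189)
11^32 ≡ 256^2 = 65536 ≡ 141 (mod 1189)
11^64 ≡ 141^2 = 19881 ≡ 857 (mod 1189)
11^128 ≡ 857^2 = 734449 ≡ 836 (mod 1189)
11^256 ≡ 836^2 = 698896 ≡ 953 (mod 1189)
11^512 ≡ 953^2 = 908209 ≡ 1002 (mod 1189)
11^1024 ≡ 1002^2 = 1004004 ≡ 488 (mod 1189)
1188 = 1024 + 128 + 32 + 4 in binary powers of 2.
So 11^1188 ≡ 488 · 836 · 141 · 373 ≡ 1009 (mod 1189).
Since 1009 ≠ 1, base 11 is a Fermat witness: 1189 is composite.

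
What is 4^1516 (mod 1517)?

4^1 ≡ 4 (mod 1517)
4^2 ≡ 4^2 = 16 ≡ 16 (mod 1517)
4^4 ≡ 16^2 = 256 ≡ 256 (mod 1517)
4^8 ≡ 256^2 = 65536 ≡ 305 (mod 1517)
4^16 ≡ 305^2 = 93025 ≡ 488 (mod 1517)
4^32 ≡ 488^2 = 238144 ≡ 1492 (mod 1517)
4^64 ≡ 1492^2 = 2226064 ≡ 625 (mod 1517)
4^128 ≡ 625^2 = 390625 ≡ 756 (mod 1517)
4^256 ≡ 756^2 = 571536 ≡ 1144 (mod 1517)
4^512 ≡ 1144^2 = 1308736 ≡ 1082 (mod 1517)
4^1024 ≡ 1082^2 = 1170724 ≡ 1117 (mod 1517)
1516 = 1024 + 256 + 128 + 64 + 32 + 8 + 4 in binary powers of 2.
So 4^1516 ≡ 1117 · 1144 · 756 · 625 · 1492 · 305 · 256 ≡ 1144 (mod 1517).
Since 1144 ≠ 1, base 4 is a Fermat witness: 1517 is composite.

1144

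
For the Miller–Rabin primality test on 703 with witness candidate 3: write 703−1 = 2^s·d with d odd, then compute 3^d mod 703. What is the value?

703 − 1 = 702 = 2^1 · 351, so d = 351.
3^1 ≡ 3 (mod 703)
3^2 ≡ 3^2 = 9 ≡ 9 (mod 703)
3^4 ≡ 9^2 = 81 ≡ 81 (mod 703)
3^8 ≡ 81^2 = 6561 ≡ 234 (mod 703)
3^16 ≡ 234^2 = 54756 ≡ 625 (mod 703)
3^32 ≡ 625^2 = 390625 ≡ 460 (mod 703)
3^64 ≡ 460^2 = 211600 ≡ 700 (mod 703)
3^128 ≡ 700^2 = 490000 ≡ 9 (mod 703)
3^256 ≡ 9^2 = 81 ≡ 81 (mod 703)
351 = 256 + 64 + 16 + 8 + 4 + 2 + 1 in binary powers of 2.
So 3^351 ≡ 81 · 700 · 625 · 234 · 81 · 9 · 3 ≡ 702 (mod 703).
Since 3^d ≡ 702 (mod 703), base 3 does not prove 703 composite.

702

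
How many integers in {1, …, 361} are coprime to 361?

Factor: 361 = 19^2.
φ(361) = 19^1·(19−1) = 342.

342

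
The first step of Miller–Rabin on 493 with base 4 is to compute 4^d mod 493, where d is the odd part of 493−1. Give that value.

353

493 − 1 = 492 = 2^2 · 123, so d = 123.
4^1 ≡ 4 (mod 493)
4^2 ≡ 4^2 = 16 ≡ 16 (mod 493)
4^4 ≡ 16^2 = 256 ≡ 256 (mod 493)
4^8 ≡ 256^2 = 65536 ≡ 460 (mod 493)
4^16 ≡ 460^2 = 211600 ≡ 103 (mod 493)
4^32 ≡ 103^2 = 10609 ≡ 256 (mod 493)
4^64 ≡ 256^2 = 65536 ≡ 460 (mod 493)
123 = 64 + 32 + 16 + 8 + 2 + 1 in binary powers of 2.
So 4^123 ≡ 460 · 256 · 103 · 460 · 16 · 4 ≡ 353 (mod 493).
Squaring chain: 353 → 373; never reaches −1, so base 4 is a Miller–Rabin witness that 493 is composite.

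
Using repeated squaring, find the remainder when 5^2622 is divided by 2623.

1301

5^1 ≡ 5 (mod 2623)
5^2 ≡ 5^2 = 25 ≡ 25 (mod 2623)
5^4 ≡ 25^2 = 625 ≡ 625 (mod 2623)
5^8 ≡ 625^2 = 390625 ≡ 2421 (mod 2623)
5^16 ≡ 2421^2 = 5861241 ≡ 1459 (mod 2623)
5^32 ≡ 1459^2 = 2128681 ≡ 1428 (mod 2623)
5^64 ≡ 1428^2 = 2039184 ≡ 1113 (mod 2623)
5^128 ≡ 1113^2 = 1238769 ≡ 713 (mod 2623)
5^256 ≡ 713^2 = 508369 ≡ 2130 (mod 2623)
5^512 ≡ 2130^2 = 4536900 ≡ 1733 (mod 2623)
5^1024 ≡ 1733^2 = 3003289 ≡ 2577 (mod 2623)
5^2048 ≡ 2577^2 = 6640929 ≡ 2116 (mod 2623)
2622 = 2048 + 512 + 32 + 16 + 8 + 4 + 2 in binary powers of 2.
So 5^2622 ≡ 2116 · 1733 · 1428 · 1459 · 2421 · 625 · 25 ≡ 1301 (mod 2623).
Since 1301 ≠ 1, base 5 is a Fermat witness: 2623 is composite.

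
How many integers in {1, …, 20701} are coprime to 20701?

Factor: 20701 = 127 · 163.
φ(20701) = (127−1) · (163−1) = 126 · 162 = 20412.

20412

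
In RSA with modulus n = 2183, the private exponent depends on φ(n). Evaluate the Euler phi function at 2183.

2088

Factor: 2183 = 37 · 59.
φ(2183) = (37−1) · (59−1) = 36 · 58 = 2088.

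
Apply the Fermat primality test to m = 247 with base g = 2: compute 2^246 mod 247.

220

2^1 ≡ 2 (mod 247)
2^2 ≡ 2^2 = 4 ≡ 4 (mod 247)
2^4 ≡ 4^2 = 16 ≡ 16 (mod 247)
2^8 ≡ 16^2 = 256 ≡ 9 (mod 247)
2^16 ≡ 9^2 = 81 ≡ 81 (mod 247)
2^32 ≡ 81^2 = 6561 ≡ 139 (mod 247)
2^64 ≡ 139^2 = 19321 ≡ 55 (mod 247)
2^128 ≡ 55^2 = 3025 ≡ 61 (mod 247)
246 = 128 + 64 + 32 + 16 + 4 + 2 in binary powers of 2.
So 2^246 ≡ 61 · 55 · 139 · 81 · 16 · 4 ≡ 220 (mod 247).
Since 220 ≠ 1, base 2 is a Fermat witness: 247 is composite.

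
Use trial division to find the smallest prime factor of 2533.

17

2533 is odd.
Digit sum 13, not divisible by 3.
Ends in 3: not divisible by 5.
7: 2533 = 7·361 + 6
11: 2533 = 11·230 + 3
13: 2533 = 13·194 + 11
17: 2533 = 17·149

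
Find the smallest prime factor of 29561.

29561 is odd.
Digit sum 23, not divisible by 3.
Ends in 1: not divisible by 5.
7: 29561 = 7·4223

7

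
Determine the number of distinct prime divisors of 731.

2

731 = 17 · 43
731 = 17 · 43, which has 2 distinct prime factors.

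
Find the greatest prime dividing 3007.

97

3007 = 31 · 97
97 is prime.
So 3007 = 31 · 97; the largest prime factor is 97.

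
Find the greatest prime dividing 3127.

59

3127 = 53 · 59
59 is prime.
So 3127 = 53 · 59; the largest prime factor is 59.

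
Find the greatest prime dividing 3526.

43

3526 = 2 · 1763
1763 = 41 · 43
43 is prime.
So 3526 = 2 · 41 · 43; the largest prime factor is 43.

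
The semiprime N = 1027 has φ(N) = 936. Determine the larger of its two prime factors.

79

φ(n) = (p−1)(q−1) = n − (p+q) + 1, so p + q = 1027 − 936 + 1 = 92.
p and q are the roots of t² − 92t + 1027 = 0.
Discriminant: 92² − 4·1027 = 8464 − 4108 = 4356; √4356 = 66.
q = (92 − 66)/2 = 13, p = (92 + 66)/2 = 79.
Check: 13 · 79 = 1027.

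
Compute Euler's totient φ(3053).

2940

Factor: 3053 = 43 · 71.
φ(3053) = (43−1) · (71−1) = 42 · 70 = 2940.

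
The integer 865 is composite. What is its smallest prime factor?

5

865 is odd.
Digit sum 19, not divisible by 3.
Ends in 5: divisible by 5.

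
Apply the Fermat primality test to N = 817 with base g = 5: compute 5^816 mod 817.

5^1 ≡ 5 (mod 817)
5^2 ≡ 5^2 = 25 ≡ 25 (mod 817)
5^4 ≡ 25^2 = 625 ≡ 625 (mod 817)
5^8 ≡ 625^2 = 390625 ≡ 99 (mod 817)
5^16 ≡ 99^2 = 9801 ≡ 814 (mod 817)
5^32 ≡ 814^2 = 662596 ≡ 9 (mod 817)
5^64 ≡ 9^2 = 81 ≡ 81 (mod 817)
5^128 ≡ 81^2 = 6561 ≡ 25 (mod 817)
5^256 ≡ 25^2 = 625 ≡ 625 (mod 817)
5^512 ≡ 625^2 = 390625 ≡ 99 (mod 817)
816 = 512 + 256 + 32 + 16 in binary powers of 2.
So 5^816 ≡ 99 · 625 · 9 · 814 ≡ 140 (mod 817).
Since 140 ≠ 1, base 5 is a Fermat witness: 817 is composite.

140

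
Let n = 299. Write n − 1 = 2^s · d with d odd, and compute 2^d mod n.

299 − 1 = 298 = 2^1 · 149, so d = 149.
2^1 ≡ 2 (mod 299)
2^2 ≡ 2^2 = 4 ≡ 4 (mod 299)
2^4 ≡ 4^2 = 16 ≡ 16 (mod 299)
2^8 ≡ 16^2 = 256 ≡ 256 (mod 299)
2^16 ≡ 256^2 = 65536 ≡ 55 (mod 299)
2^32 ≡ 55^2 = 3025 ≡ 35 (mod 299)
2^64 ≡ 35^2 = 1225 ≡ 29 (mod 299)
2^128 ≡ 29^2 = 841 ≡ 243 (mod 299)
149 = 128 + 16 + 4 + 1 in binary powers of 2.
So 2^149 ≡ 243 · 55 · 16 · 2 ≡ 110 (mod 299).
Squaring chain: 110; never reaches −1, so base 2 is a Miller–Rabin witness that 299 is composite.

110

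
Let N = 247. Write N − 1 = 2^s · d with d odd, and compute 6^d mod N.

125

247 − 1 = 246 = 2^1 · 123, so d = 123.
6^1 ≡ 6 (mod 247)
6^2 ≡ 6^2 = 36 ≡ 36 (mod 247)
6^4 ≡ 36^2 = 1296 ≡ 61 (mod 247)
6^8 ≡ 61^2 = 3721 ≡ 16 (mod 247)
6^16 ≡ 16^2 = 256 ≡ 9 (mod 247)
6^32 ≡ 9^2 = 81 ≡ 81 (mod 247)
6^64 ≡ 81^2 = 6561 ≡ 139 (mod 247)
123 = 64 + 32 + 16 + 8 + 2 + 1 in binary powers of 2.
So 6^123 ≡ 139 · 81 · 9 · 16 · 36 · 6 ≡ 125 (mod 247).
Squaring chain: 125; never reaches −1, so base 6 is a Miller–Rabin witness that 247 is composite.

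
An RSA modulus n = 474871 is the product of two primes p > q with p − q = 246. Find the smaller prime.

Since p = q + 246, we have 474871 = q(q + 246), so q² + 246q − 474871 = 0.
Discriminant: 246² + 4·474871 = 60516 + 1899484 = 1960000; √1960000 = 1400.
q = (−246 + 1400)/2 = 577, and p = q + 246 = 823.
Check: 577 · 823 = 474871.

577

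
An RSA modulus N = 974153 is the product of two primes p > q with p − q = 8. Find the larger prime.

991

Since p = q + 8, we have 974153 = q(q + 8), so q² + 8q − 974153 = 0.
Discriminant: 8² + 4·974153 = 64 + 3896612 = 3896676; √3896676 = 1974.
q = (−8 + 1974)/2 = 983, and p = q + 8 = 991.
Check: 983 · 991 = 974153.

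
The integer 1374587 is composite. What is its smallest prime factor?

37

1374587 is odd.
Digit sum 35, not divisible by 3.
Ends in 7: not divisible by 5.
7: 1374587 = 7·196369 + 4
11: 1374587 = 11·124962 + 5
13: 1374587 = 13·105737 + 6
17: 1374587 = 17·80858 + 1
19: 1374587 = 19·72346 + 13
23: 1374587 = 23·59764 + 15
29: 1374587 = 29·47399 + 16
31: 1374587 = 31·44341 + 16
37: 1374587 = 37·37151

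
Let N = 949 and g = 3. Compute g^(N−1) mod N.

3^1 ≡ 3 (mod 949)
3^2 ≡ 3^2 = 9 ≡ 9 (mod 949)
3^4 ≡ 9^2 = 81 ≡ 81 (mod 949)
3^8 ≡ 81^2 = 6561 ≡ 867 (mod 949)
3^16 ≡ 867^2 = 751689 ≡ 81 (mod 949)
3^32 ≡ 81^2 = 6561 ≡ 867 (mod 949)
3^64 ≡ 867^2 = 751689 ≡ 81 (mod 949)
3^128 ≡ 81^2 = 6561 ≡ 867 (mod 949)
3^256 ≡ 867^2 = 751689 ≡ 81 (mod 949)
3^512 ≡ 81^2 = 6561 ≡ 867 (mod 949)
948 = 512 + 256 + 128 + 32 + 16 + 4 in binary powers of 2.
So 3^948 ≡ 867 · 81 · 867 · 867 · 81 · 81 ≡ 1 (mod 949).
Since the result is 1, base 3 gives no evidence that 949 is composite.

1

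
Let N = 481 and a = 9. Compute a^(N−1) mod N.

248

9^1 ≡ 9 (mod 481)
9^2 ≡ 9^2 = 81 ≡ 81 (mod 481)
9^4 ≡ 81^2 = 6561 ≡ 308 (mod 481)
9^8 ≡ 308^2 = 94864 ≡ 107 (mod 481)
9^16 ≡ 107^2 = 11449 ≡ 386 (mod 481)
9^32 ≡ 386^2 = 148996 ≡ 367 (mod 481)
9^64 ≡ 367^2 = 134689 ≡ 9 (mod 481)
9^128 ≡ 9^2 = 81 ≡ 81 (mod 481)
9^256 ≡ 81^2 = 6561 ≡ 308 (mod 481)
480 = 256 + 128 + 64 + 32 in binary powers of 2.
So 9^480 ≡ 308 · 81 · 9 · 367 ≡ 248 (mod 481).
Since 248 ≠ 1, base 9 is a Fermat witness: 481 is composite.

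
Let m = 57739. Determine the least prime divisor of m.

11

57739 is odd.
Digit sum 31, not divisible by 3.
Ends in 9: not divisible by 5.
7: 57739 = 7·8248 + 3
11: 57739 = 11·5249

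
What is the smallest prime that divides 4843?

29

4843 is odd.
Digit sum 19, not divisible by 3.
Ends in 3: not divisible by 5.
7: 4843 = 7·691 + 6
11: 4843 = 11·440 + 3
13: 4843 = 13·372 + 7
17: 4843 = 17·284 + 15
19: 4843 = 19·254 + 17
23: 4843 = 23·210 + 13
29: 4843 = 29·167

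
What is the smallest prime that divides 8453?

8453 is odd.
Digit sum 20, not divisible by 3.
Ends in 3: not divisible by 5.
7: 8453 = 7·1207 + 4
11: 8453 = 11·768 + 5
13: 8453 = 13·650 + 3
17: 8453 = 17·497 + 4
19: 8453 = 19·444 + 17
23: 8453 = 23·367 + 12
29: 8453 = 29·291 + 14
31: 8453 = 31·272 + 21
37: 8453 = 37·228 + 17
41: 8453 = 41·206 + 7
43: 8453 = 43·196 + 25
47: 8453 = 47·179 + 40
53: 8453 = 53·159 + 26
59: 8453 = 59·143 + 16
61: 8453 = 61·138 + 35
67: 8453 = 67·126 + 11
71: 8453 = 71·119 + 4
73: 8453 = 73·115 + 58
79: 8453 = 79·107

79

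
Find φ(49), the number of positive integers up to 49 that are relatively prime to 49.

Factor: 49 = 7^2.
φ(49) = 7^1·(7−1) = 42.

42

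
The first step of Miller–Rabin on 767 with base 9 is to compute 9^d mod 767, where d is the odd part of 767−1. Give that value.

767 − 1 = 766 = 2^1 · 383, so d = 383.
9^1 ≡ 9 (mod 767)
9^2 ≡ 9^2 = 81 ≡ 81 (mod 767)
9^4 ≡ 81^2 = 6561 ≡ 425 (mod 767)
9^8 ≡ 425^2 = 180625 ≡ 380 (mod 767)
9^16 ≡ 380^2 = 144400 ≡ 204 (mod 767)
9^32 ≡ 204^2 = 41616 ≡ 198 (mod 767)
9^64 ≡ 198^2 = 39204 ≡ 87 (mod 767)
9^128 ≡ 87^2 = 7569 ≡ 666 (mod 767)
9^256 ≡ 666^2 = 443556 ≡ 230 (mod 767)
383 = 256 + 64 + 32 + 16 + 8 + 4 + 2 + 1 in binary powers of 2.
So 9^383 ≡ 230 · 87 · 198 · 204 · 380 · 425 · 81 · 9 ≡ 146 (mod 767).
Squaring chain: 146; never reaches −1, so base 9 is a Miller–Rabin witness that 767 is composite.

146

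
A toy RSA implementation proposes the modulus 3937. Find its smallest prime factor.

3937 is odd.
Digit sum 22, not divisible by 3.
Ends in 7: not divisible by 5.
7: 3937 = 7·562 + 3
11: 3937 = 11·357 + 10
13: 3937 = 13·302 + 11
17: 3937 = 17·231 + 10
19: 3937 = 19·207 + 4
23: 3937 = 23·171 + 4
29: 3937 = 29·135 + 22
31: 3937 = 31·127

31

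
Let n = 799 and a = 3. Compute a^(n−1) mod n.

3^1 ≡ 3 (mod 799)
3^2 ≡ 3^2 = 9 ≡ 9 (mod 799)
3^4 ≡ 9^2 = 81 ≡ 81 (mod 799)
3^8 ≡ 81^2 = 6561 ≡ 169 (mod 799)
3^16 ≡ 169^2 = 28561 ≡ 596 (mod 799)
3^32 ≡ 596^2 = 355216 ≡ 460 (mod 799)
3^64 ≡ 460^2 = 211600 ≡ 664 (mod 799)
3^128 ≡ 664^2 = 440896 ≡ 647 (mod 799)
3^256 ≡ 647^2 = 418609 ≡ 732 (mod 799)
3^512 ≡ 732^2 = 535824 ≡ 494 (mod 799)
798 = 512 + 256 + 16 + 8 + 4 + 2 in binary powers of 2.
So 3^798 ≡ 494 · 732 · 596 · 169 · 81 · 9 ≡ 784 (mod 799).
Since 784 ≠ 1, base 3 is a Fermat witness: 799 is composite.

784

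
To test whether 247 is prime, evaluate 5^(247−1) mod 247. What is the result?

220

5^1 ≡ 5 (mod 247)
5^2 ≡ 5^2 = 25 ≡ 25 (mod 247)
5^4 ≡ 25^2 = 625 ≡ 131 (mod 247)
5^8 ≡ 131^2 = 17161 ≡ 118 (mod 247)
5^16 ≡ 118^2 = 13924 ≡ 92 (mod 247)
5^32 ≡ 92^2 = 8464 ≡ 66 (mod 247)
5^64 ≡ 66^2 = 4356 ≡ 157 (mod 247)
5^128 ≡ 157^2 = 24649 ≡ 196 (mod 247)
246 = 128 + 64 + 32 + 16 + 4 + 2 in binary powers of 2.
So 5^246 ≡ 196 · 157 · 66 · 92 · 131 · 25 ≡ 220 (mod 247).
Since 220 ≠ 1, base 5 is a Fermat witness: 247 is composite.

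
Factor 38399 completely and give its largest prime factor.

38399 = 19 · 2021
2021 = 43 · 47
47 is prime.
So 38399 = 19 · 43 · 47; the largest prime factor is 47.

47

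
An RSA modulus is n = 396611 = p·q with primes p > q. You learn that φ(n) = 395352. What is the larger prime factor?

φ(n) = (p−1)(q−1) = n − (p+q) + 1, so p + q = 396611 − 395352 + 1 = 1260.
p and q are the roots of t² − 1260t + 396611 = 0.
Discriminant: 1260² − 4·396611 = 1587600 − 1586444 = 1156; √1156 = 34.
q = (1260 − 34)/2 = 613, p = (1260 + 34)/2 = 647.
Check: 613 · 647 = 396611.

647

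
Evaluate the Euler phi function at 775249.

747600

Factor: 775249 = 61 · 71 · 179.
φ(775249) = (61−1) · (71−1) · (179−1) = 60 · 70 · 178 = 747600.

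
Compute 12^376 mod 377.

12^1 ≡ 12 (mod 377)
12^2 ≡ 12^2 = 144 ≡ 144 (mod 377)
12^4 ≡ 144^2 = 20736 ≡ 1 (mod 377)
12^8 ≡ 1^2 = 1 ≡ 1 (mod 377)
12^16 ≡ 1^2 = 1 ≡ 1 (mod 377)
12^32 ≡ 1^2 = 1 ≡ 1 (mod 377)
12^64 ≡ 1^2 = 1 ≡ 1 (mod 377)
12^128 ≡ 1^2 = 1 ≡ 1 (mod 377)
12^256 ≡ 1^2 = 1 ≡ 1 (mod 377)
376 = 256 + 64 + 32 + 16 + 8 in binary powers of 2.
So 12^376 ≡ 1 · 1 · 1 · 1 · 1 ≡ 1 (mod 377).
Since the result is 1, base 12 gives no evidence that 377 is composite.

1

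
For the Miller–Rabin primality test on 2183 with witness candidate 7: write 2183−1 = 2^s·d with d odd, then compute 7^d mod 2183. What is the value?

86

2183 − 1 = 2182 = 2^1 · 1091, so d = 1091.
7^1 ≡ 7 (mod 2183)
7^2 ≡ 7^2 = 49 ≡ 49 (mod 2183)
7^4 ≡ 49^2 = 2401 ≡ 218 (mod 2183)
7^8 ≡ 218^2 = 47524 ≡ 1681 (mod 2183)
7^16 ≡ 1681^2 = 2825761 ≡ 959 (mod 2183)
7^32 ≡ 959^2 = 919681 ≡ 638 (mod 2183)
7^64 ≡ 638^2 = 407044 ≡ 1006 (mod 2183)
7^128 ≡ 1006^2 = 1012036 ≡ 1307 (mod 2183)
7^256 ≡ 1307^2 = 1708249 ≡ 1143 (mod 2183)
7^512 ≡ 1143^2 = 1306449 ≡ 1015 (mod 2183)
7^1024 ≡ 1015^2 = 1030225 ≡ 2032 (mod 2183)
1091 = 1024 + 64 + 2 + 1 in binary powers of 2.
So 7^1091 ≡ 2032 · 1006 · 49 · 7 ≡ 86 (mod 2183).
Squaring chain: 86; never reaches −1, so base 7 is a Miller–Rabin witness that 2183 is composite.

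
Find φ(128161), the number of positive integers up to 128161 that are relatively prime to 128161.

114000

Factor: 128161 = 11 · 61 · 191.
φ(128161) = (11−1) · (61−1) · (191−1) = 10 · 60 · 190 = 114000.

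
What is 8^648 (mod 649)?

8^1 ≡ 8 (mod 649)
8^2 ≡ 8^2 = 64 ≡ 64 (mod 649)
8^4 ≡ 64^2 = 4096 ≡ 202 (mod 649)
8^8 ≡ 202^2 = 40804 ≡ 566 (mod 649)
8^16 ≡ 566^2 = 320356 ≡ 399 (mod 649)
8^32 ≡ 399^2 = 159201 ≡ 196 (mod 649)
8^64 ≡ 196^2 = 38416 ≡ 125 (mod 649)
8^128 ≡ 125^2 = 15625 ≡ 49 (mod 649)
8^256 ≡ 49^2 = 2401 ≡ 454 (mod 649)
8^512 ≡ 454^2 = 206116 ≡ 383 (mod 649)
648 = 512 + 128 + 8 in binary powers of 2.
So 8^648 ≡ 383 · 49 · 566 ≡ 588 (mod 649).
Since 588 ≠ 1, base 8 is a Fermat witness: 649 is composite.

588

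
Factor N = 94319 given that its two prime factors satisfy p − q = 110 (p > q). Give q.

257

Since p = q + 110, we have 94319 = q(q + 110), so q² + 110q − 94319 = 0.
Discriminant: 110² + 4·94319 = 12100 + 377276 = 389376; √389376 = 624.
q = (−110 + 624)/2 = 257, and p = q + 110 = 367.
Check: 257 · 367 = 94319.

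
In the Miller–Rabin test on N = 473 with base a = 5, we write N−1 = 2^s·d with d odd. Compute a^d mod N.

473 − 1 = 472 = 2^3 · 59, so d = 59.
5^1 ≡ 5 (mod 473)
5^2 ≡ 5^2 = 25 ≡ 25 (mod 473)
5^4 ≡ 25^2 = 625 ≡ 152 (mod 473)
5^8 ≡ 152^2 = 23104 ≡ 400 (mod 473)
5^16 ≡ 400^2 = 160000 ≡ 126 (mod 473)
5^32 ≡ 126^2 = 15876 ≡ 267 (mod 473)
59 = 32 + 16 + 8 + 2 + 1 in binary powers of 2.
So 5^59 ≡ 267 · 126 · 400 · 25 · 5 ≡ 372 (mod 473).
Squaring chain: 372 → 268 → 401; never reaches −1, so base 5 is a Miller–Rabin witness that 473 is composite.

372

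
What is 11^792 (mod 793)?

11^1 ≡ 11 (mod 793)
11^2 ≡ 11^2 = 121 ≡ 121 (mod 793)
11^4 ≡ 121^2 = 14641 ≡ 367 (mod 793)
11^8 ≡ 367^2 = 134689 ≡ 672 (mod 793)
11^16 ≡ 672^2 = 451584 ≡ 367 (mod 793)
11^32 ≡ 367^2 = 134689 ≡ 672 (mod 793)
11^64 ≡ 672^2 = 451584 ≡ 367 (mod 793)
11^128 ≡ 367^2 = 134689 ≡ 672 (mod 793)
11^256 ≡ 672^2 = 451584 ≡ 367 (mod 793)
11^512 ≡ 367^2 = 134689 ≡ 672 (mod 793)
792 = 512 + 256 + 16 + 8 in binary powers of 2.
So 11^792 ≡ 672 · 367 · 367 · 672 ≡ 1 (mod 793).
Since the result is 1, base 11 gives no evidence that 793 is composite.

1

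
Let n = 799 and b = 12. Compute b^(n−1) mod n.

12^1 ≡ 12 (mod 799)
12^2 ≡ 12^2 = 144 ≡ 144 (mod 799)
12^4 ≡ 144^2 = 20736 ≡ 761 (mod 799)
12^8 ≡ 761^2 = 579121 ≡ 645 (mod 799)
12^16 ≡ 645^2 = 416025 ≡ 545 (mod 799)
12^32 ≡ 545^2 = 297025 ≡ 596 (mod 799)
12^64 ≡ 596^2 = 355216 ≡ 460 (mod 799)
12^128 ≡ 460^2 = 211600 ≡ 664 (mod 799)
12^256 ≡ 664^2 = 440896 ≡ 647 (mod 799)
12^512 ≡ 647^2 = 418609 ≡ 732 (mod 799)
798 = 512 + 256 + 16 + 8 + 4 + 2 in binary powers of 2.
So 12^798 ≡ 732 · 647 · 545 · 645 · 761 · 144 ≡ 780 (mod 799).
Since 780 ≠ 1, base 12 is a Fermat witness: 799 is composite.

780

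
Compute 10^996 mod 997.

10^1 ≡ 10 (mod 997)
10^2 ≡ 10^2 = 100 ≡ 100 (mod 997)
10^4 ≡ 100^2 = 10000 ≡ 30 (mod 997)
10^8 ≡ 30^2 = 900 ≡ 900 (mod 997)
10^16 ≡ 900^2 = 810000 ≡ 436 (mod 997)
10^32 ≡ 436^2 = 190096 ≡ 666 (mod 997)
10^64 ≡ 666^2 = 443556 ≡ 888 (mod 997)
10^128 ≡ 888^2 = 788544 ≡ 914 (mod 997)
10^256 ≡ 914^2 = 835396 ≡ 907 (mod 997)
10^512 ≡ 907^2 = 822649 ≡ 124 (mod 997)
996 = 512 + 256 + 128 + 64 + 32 + 4 in binary powers of 2.
So 10^996 ≡ 124 · 907 · 914 · 888 · 666 · 30 ≡ 1 (mod 997).
Since the result is 1, base 10 gives no evidence that 997 is composite.

1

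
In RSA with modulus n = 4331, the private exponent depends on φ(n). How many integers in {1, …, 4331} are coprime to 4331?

Factor: 4331 = 61 · 71.
φ(4331) = (61−1) · (71−1) = 60 · 70 = 4200.

4200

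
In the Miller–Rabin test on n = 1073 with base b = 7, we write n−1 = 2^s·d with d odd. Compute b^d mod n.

1073 − 1 = 1072 = 2^4 · 67, so d = 67.
7^1 ≡ 7 (mod 1073)
7^2 ≡ 7^2 = 49 ≡ 49 (mod 1073)
7^4 ≡ 49^2 = 2401 ≡ 255 (mod 1073)
7^8 ≡ 255^2 = 65025 ≡ 645 (mod 1073)
7^16 ≡ 645^2 = 416025 ≡ 774 (mod 1073)
7^32 ≡ 774^2 = 599076 ≡ 342 (mod 1073)
7^64 ≡ 342^2 = 116964 ≡ 7 (mod 1073)
67 = 64 + 2 + 1 in binary powers of 2.
So 7^67 ≡ 7 · 49 · 7 ≡ 255 (mod 1073).
Squaring chain: 255 → 645 → 774 → 342; never reaches −1, so base 7 is a Miller–Rabin witness that 1073 is composite.

255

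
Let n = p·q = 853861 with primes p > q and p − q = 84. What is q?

Since p = q + 84, we have 853861 = q(q + 84), so q² + 84q − 853861 = 0.
Discriminant: 84² + 4·853861 = 7056 + 3415444 = 3422500; √3422500 = 1850.
q = (−84 + 1850)/2 = 883, and p = q + 84 = 967.
Check: 883 · 967 = 853861.

883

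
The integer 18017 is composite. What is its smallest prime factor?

18017 is odd.
Digit sum 17, not divisible by 3.
Ends in 7: not divisible by 5.
7: 18017 = 7·2573 + 6
11: 18017 = 11·1637 + 10
13: 18017 = 13·1385 + 12
17: 18017 = 17·1059 + 14
19: 18017 = 19·948 + 5
23: 18017 = 23·783 + 8
29: 18017 = 29·621 + 8
31: 18017 = 31·581 + 6
37: 18017 = 37·486 + 35
41: 18017 = 41·439 + 18
43: 18017 = 43·419

43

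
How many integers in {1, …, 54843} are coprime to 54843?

36000

Factor: 54843 = 3 · 101 · 181.
φ(54843) = (3−1) · (101−1) · (181−1) = 2 · 100 · 180 = 36000.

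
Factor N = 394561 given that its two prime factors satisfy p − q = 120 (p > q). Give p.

Since p = q + 120, we have 394561 = q(q + 120), so q² + 120q − 394561 = 0.
Discriminant: 120² + 4·394561 = 14400 + 1578244 = 1592644; √1592644 = 1262.
q = (−120 + 1262)/2 = 571, and p = q + 120 = 691.
Check: 571 · 691 = 394561.

691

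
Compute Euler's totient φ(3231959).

Factor: 3231959 = 109 · 149 · 199.
φ(3231959) = (109−1) · (149−1) · (199−1) = 108 · 148 · 198 = 3164832.

3164832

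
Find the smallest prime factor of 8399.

8399 is odd.
Digit sum 29, not divisible by 3.
Ends in 9: not divisible by 5.
7: 8399 = 7·1199 + 6
11: 8399 = 11·763 + 6
13: 8399 = 13·646 + 1
17: 8399 = 17·494 + 1
19: 8399 = 19·442 + 1
23: 8399 = 23·365 + 4
29: 8399 = 29·289 + 18
31: 8399 = 31·270 + 29
37: 8399 = 37·227

37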